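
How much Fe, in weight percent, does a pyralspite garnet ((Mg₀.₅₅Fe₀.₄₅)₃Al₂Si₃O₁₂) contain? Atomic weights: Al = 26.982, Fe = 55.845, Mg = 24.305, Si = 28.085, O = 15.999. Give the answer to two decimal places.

Molar mass of (Mg₀.₅₅Fe₀.₄₅)₃Al₂Si₃O₁₂: 1.65*24.305 + 1.35*55.845 + 2*26.982 + 3*28.085 + 12*15.999 = 445.701 g/mol.
Mass of Fe per formula unit: 1.35 × 55.845 = 75.391 g.
Weight fraction Fe = 75.391 / 445.701 = 0.1692.

16.92 weight percent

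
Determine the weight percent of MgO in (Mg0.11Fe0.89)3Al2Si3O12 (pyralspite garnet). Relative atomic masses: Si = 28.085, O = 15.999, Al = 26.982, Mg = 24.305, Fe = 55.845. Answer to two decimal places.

2.73 wt%

Formula mass = 487.334 g/mol.
0.33 Mg → 0.3300 mol MgO per formula unit; M(MgO) = 40.304, so MgO mass = 13.300 g.
13.300/487.334 × 100 = 2.73 wt%.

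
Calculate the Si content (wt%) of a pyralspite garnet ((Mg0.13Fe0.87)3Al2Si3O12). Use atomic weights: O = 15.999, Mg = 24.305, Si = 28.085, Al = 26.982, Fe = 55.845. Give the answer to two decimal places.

17.36 wt%

Molar mass of (Mg0.13Fe0.87)3Al2Si3O12: 0.39×24.305 + 2.61×55.845 + 2×26.982 + 3×28.085 + 12×15.999 = 485.441 g/mol.
Mass of Si per formula unit: 3 × 28.085 = 84.255 g.
Weight fraction Si = 84.255 / 485.441 = 0.1736.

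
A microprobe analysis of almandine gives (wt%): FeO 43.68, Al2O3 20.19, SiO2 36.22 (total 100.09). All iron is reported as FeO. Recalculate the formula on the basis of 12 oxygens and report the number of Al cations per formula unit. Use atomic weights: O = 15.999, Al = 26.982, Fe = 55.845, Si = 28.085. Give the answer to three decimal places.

FeO: 43.68/71.844 = 0.60798 mol → 0.60798 mol Fe, 0.60798 mol O.
Al2O3: 20.19/101.961 = 0.19802 mol → 0.39604 mol Al, 0.59406 mol O.
SiO2: 36.22/60.083 = 0.60283 mol → 0.60283 mol Si, 1.20566 mol O.
Total oxygen = 2.40770 mol. Normalization factor = 12/2.40770 = 4.98401.
Al per 12 O = 0.39604 × 4.98401 = 1.974.

1.974 Al apfu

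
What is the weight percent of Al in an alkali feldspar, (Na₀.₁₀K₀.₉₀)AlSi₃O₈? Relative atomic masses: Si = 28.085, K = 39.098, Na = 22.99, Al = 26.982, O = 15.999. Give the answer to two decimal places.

9.75 wt%

M((Na₀.₁₀K₀.₉₀)AlSi₃O₈) = 276.716 g/mol.
Al contributes 1 × 26.982 = 26.982 g per mole.
26.982/276.716 = 0.0975 → 9.75%.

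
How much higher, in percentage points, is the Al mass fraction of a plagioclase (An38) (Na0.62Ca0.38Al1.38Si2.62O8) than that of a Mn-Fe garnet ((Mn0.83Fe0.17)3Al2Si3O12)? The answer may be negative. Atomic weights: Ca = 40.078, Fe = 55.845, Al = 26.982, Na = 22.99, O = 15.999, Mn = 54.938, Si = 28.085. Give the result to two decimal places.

2.99 percentage points

M(Na0.62Ca0.38Al1.38Si2.62O8) = 268.293 g/mol, so wt% Al = 37.235/268.293 × 100 = 13.88%.
M((Mn0.83Fe0.17)3Al2Si3O12) = 495.484 g/mol, so wt% Al = 53.964/495.484 × 100 = 10.89%.
13.88 − 10.89 = 2.99 pp.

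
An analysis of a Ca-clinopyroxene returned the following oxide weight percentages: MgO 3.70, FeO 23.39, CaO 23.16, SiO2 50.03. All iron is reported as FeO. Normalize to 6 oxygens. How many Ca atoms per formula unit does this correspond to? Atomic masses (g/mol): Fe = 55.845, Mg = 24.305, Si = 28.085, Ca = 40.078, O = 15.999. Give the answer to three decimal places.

MgO: 3.70/40.304 = 0.09180 mol → 0.09180 mol Mg, 0.09180 mol O.
FeO: 23.39/71.844 = 0.32557 mol → 0.32557 mol Fe, 0.32557 mol O.
CaO: 23.16/56.077 = 0.41300 mol → 0.41300 mol Ca, 0.41300 mol O.
SiO2: 50.03/60.083 = 0.83268 mol → 0.83268 mol Si, 1.66536 mol O.
Total oxygen = 2.49573 mol. Normalization factor = 6/2.49573 = 2.40411.
Ca per 6 O = 0.41300 × 2.40411 = 0.993.

0.993 Ca apfu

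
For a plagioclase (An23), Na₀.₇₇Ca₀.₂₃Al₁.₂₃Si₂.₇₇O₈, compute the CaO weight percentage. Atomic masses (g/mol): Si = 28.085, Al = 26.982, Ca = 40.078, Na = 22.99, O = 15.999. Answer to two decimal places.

4.85 wt%

M(Na₀.₇₇Ca₀.₂₃Al₁.₂₃Si₂.₇₇O₈) = 265.896 g/mol; M(CaO) = 56.077 g/mol.
Moles CaO per formula unit = 0.23 Ca ÷ 1 = 0.2300.
CaO fraction = (0.2300 × 56.077) / 265.896 = 12.898/265.896 = 0.0485.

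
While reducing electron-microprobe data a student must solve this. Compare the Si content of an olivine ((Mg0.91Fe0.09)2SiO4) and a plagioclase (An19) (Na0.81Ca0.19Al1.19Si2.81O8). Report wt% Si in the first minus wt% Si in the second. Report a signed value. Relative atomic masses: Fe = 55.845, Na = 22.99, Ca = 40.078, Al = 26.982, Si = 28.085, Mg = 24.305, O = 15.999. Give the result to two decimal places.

-10.56 percentage points

M((Mg0.91Fe0.09)2SiO4) = 146.368 g/mol, so wt% Si = 28.085/146.368 × 100 = 19.19%.
M(Na0.81Ca0.19Al1.19Si2.81O8) = 265.256 g/mol, so wt% Si = 78.919/265.256 × 100 = 29.75%.
19.19 − 29.75 = -10.56 pp.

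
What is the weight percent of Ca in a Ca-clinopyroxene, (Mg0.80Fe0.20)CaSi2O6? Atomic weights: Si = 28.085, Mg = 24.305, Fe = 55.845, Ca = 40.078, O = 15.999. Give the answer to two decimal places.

Formula mass = 0.80·24.305 + 0.20·55.845 + 1·40.078 + 2·28.085 + 6·15.999 = 222.855 g/mol, of which 40.078 g is Ca.
So Ca makes up 40.078/222.855 = 0.1798 of the mass, i.e. 17.98%.

17.98 weight percent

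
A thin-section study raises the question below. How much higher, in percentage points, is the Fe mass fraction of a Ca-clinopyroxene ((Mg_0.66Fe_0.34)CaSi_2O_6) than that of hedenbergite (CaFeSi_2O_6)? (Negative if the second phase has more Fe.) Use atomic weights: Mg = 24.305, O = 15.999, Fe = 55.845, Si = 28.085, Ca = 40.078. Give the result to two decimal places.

Fe in (Mg_0.66Fe_0.34)CaSi_2O_6: molar mass 227.271 g/mol; 0.34×55.845 = 18.987 g → 8.35 wt%.
Fe in CaFeSi_2O_6: molar mass 248.087 g/mol; 1×55.845 = 55.845 g → 22.51 wt%.
Difference = 8.35 − 22.51 = -14.16 percentage points.

-14.16 percentage points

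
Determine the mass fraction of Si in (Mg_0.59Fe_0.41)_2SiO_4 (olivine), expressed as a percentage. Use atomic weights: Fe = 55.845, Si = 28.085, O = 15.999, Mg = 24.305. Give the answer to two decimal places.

Molar mass of (Mg_0.59Fe_0.41)_2SiO_4: 1.18*24.305 + 0.82*55.845 + 1*28.085 + 4*15.999 = 166.554 g/mol.
Mass of Si per formula unit: 1 × 28.085 = 28.085 g.
Weight fraction Si = 28.085 / 166.554 = 0.1686.

16.86 wt%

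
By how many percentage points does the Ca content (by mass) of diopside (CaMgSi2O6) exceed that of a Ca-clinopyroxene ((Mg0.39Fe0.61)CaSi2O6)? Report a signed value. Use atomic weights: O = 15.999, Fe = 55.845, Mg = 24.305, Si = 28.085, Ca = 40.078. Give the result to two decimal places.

1.51 percentage points

Ca in CaMgSi2O6: molar mass 216.547 g/mol; 1×40.078 = 40.078 g → 18.51 wt%.
Ca in (Mg0.39Fe0.61)CaSi2O6: molar mass 235.786 g/mol; 1×40.078 = 40.078 g → 17.00 wt%.
Difference = 18.51 − 17.00 = 1.51 percentage points.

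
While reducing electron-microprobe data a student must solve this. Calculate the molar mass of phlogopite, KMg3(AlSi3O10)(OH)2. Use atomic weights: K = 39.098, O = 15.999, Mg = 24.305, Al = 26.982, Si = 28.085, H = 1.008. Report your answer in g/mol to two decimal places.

417.25 g/mol

K: 1 × 39.098 = 39.0980
Mg: 3 × 24.305 = 72.9150
Al: 1 × 26.982 = 26.9820
Si: 3 × 28.085 = 84.2550
O: 12 × 15.999 = 191.9880
H: 2 × 1.008 = 2.0160
Summing the contributions gives the formula mass.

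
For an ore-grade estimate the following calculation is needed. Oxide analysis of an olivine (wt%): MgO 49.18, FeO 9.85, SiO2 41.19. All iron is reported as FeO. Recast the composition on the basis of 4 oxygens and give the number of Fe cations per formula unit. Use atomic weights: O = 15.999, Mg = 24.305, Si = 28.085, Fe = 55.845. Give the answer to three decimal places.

0.201 Fe apfu

MgO: 49.18/40.304 = 1.22023 mol → 1.22023 mol Mg, 1.22023 mol O.
FeO: 9.85/71.844 = 0.13710 mol → 0.13710 mol Fe, 0.13710 mol O.
SiO2: 41.19/60.083 = 0.68555 mol → 0.68555 mol Si, 1.37110 mol O.
Total oxygen = 2.72843 mol. Normalization factor = 4/2.72843 = 1.46604.
Fe per 4 O = 0.13710 × 1.46604 = 0.201.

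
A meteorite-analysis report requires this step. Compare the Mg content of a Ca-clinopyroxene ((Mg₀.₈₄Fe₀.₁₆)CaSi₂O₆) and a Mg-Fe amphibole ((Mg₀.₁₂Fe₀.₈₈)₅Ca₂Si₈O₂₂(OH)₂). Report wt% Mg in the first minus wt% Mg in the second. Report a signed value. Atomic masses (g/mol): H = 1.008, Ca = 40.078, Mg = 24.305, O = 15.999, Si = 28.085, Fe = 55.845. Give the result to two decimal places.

First mineral: 20.416 g Mg in 221.593 g formula = 9.21 wt% Mg.
Second mineral: 14.583 g Mg in 951.129 g formula = 1.53 wt% Mg.
9.21% − 1.53% gives a difference of 7.68 percentage points.

7.68 percentage points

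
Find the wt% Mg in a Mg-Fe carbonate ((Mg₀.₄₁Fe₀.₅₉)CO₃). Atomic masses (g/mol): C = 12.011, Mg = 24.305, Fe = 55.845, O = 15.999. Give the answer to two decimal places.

M((Mg₀.₄₁Fe₀.₅₉)CO₃) = 102.922 g/mol.
Mg contributes 0.41 × 24.305 = 9.965 g per mole.
9.965/102.922 = 0.0968 → 9.68%.

9.68 mass %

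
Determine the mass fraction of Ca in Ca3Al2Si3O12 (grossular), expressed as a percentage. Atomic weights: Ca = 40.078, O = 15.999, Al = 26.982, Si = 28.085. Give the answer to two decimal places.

26.69 weight percent

Molar mass of Ca3Al2Si3O12: 3×40.078 + 2×26.982 + 3×28.085 + 12×15.999 = 450.441 g/mol.
Mass of Ca per formula unit: 3 × 40.078 = 120.234 g.
Weight fraction Ca = 120.234 / 450.441 = 0.2669.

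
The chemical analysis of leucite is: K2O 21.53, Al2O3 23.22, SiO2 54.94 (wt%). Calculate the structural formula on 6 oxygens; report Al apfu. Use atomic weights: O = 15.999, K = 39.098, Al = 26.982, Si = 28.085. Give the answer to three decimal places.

K2O: 21.53/94.195 = 0.22857 mol → 0.45714 mol K, 0.22857 mol O.
Al2O3: 23.22/101.961 = 0.22773 mol → 0.45546 mol Al, 0.68319 mol O.
SiO2: 54.94/60.083 = 0.91440 mol → 0.91440 mol Si, 1.82880 mol O.
Total oxygen = 2.74056 mol. Normalization factor = 6/2.74056 = 2.18933.
Al per 6 O = 0.45546 × 2.18933 = 0.997.

0.997 Al apfu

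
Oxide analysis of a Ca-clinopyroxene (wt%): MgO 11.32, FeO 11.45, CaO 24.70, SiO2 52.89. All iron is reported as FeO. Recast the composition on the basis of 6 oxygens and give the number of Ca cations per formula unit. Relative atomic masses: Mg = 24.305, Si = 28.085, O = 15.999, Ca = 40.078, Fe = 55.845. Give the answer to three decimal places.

MgO (M=40.304): mol = 0.28087; Mg = 0.28087, O = 0.28087.
FeO (M=71.844): mol = 0.15937; Fe = 0.15937, O = 0.15937.
CaO (M=56.077): mol = 0.44047; Ca = 0.44047, O = 0.44047.
SiO2 (M=60.083): mol = 0.88028; Si = 0.88028, O = 1.76056.
ΣO = 2.64127; factor = 6/ΣO = 2.27163.
Ca apfu = 0.44047 × 2.27163 = 1.001.

1.001 Ca apfu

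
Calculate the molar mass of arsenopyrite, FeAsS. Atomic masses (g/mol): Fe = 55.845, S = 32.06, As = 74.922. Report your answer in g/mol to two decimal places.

Fe: 1 × 55.845 = 55.8450
As: 1 × 74.922 = 74.9220
S: 1 × 32.06 = 32.0600
Summing the contributions gives the formula mass.

162.83 g/mol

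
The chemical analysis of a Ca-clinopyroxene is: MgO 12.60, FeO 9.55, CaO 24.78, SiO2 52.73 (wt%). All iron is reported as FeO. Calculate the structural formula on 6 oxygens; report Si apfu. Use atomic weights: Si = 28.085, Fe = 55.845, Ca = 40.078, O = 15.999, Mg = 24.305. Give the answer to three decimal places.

MgO: 12.60/40.304 = 0.31262 mol → 0.31262 mol Mg, 0.31262 mol O.
FeO: 9.55/71.844 = 0.13293 mol → 0.13293 mol Fe, 0.13293 mol O.
CaO: 24.78/56.077 = 0.44189 mol → 0.44189 mol Ca, 0.44189 mol O.
SiO2: 52.73/60.083 = 0.87762 mol → 0.87762 mol Si, 1.75524 mol O.
Total oxygen = 2.64268 mol. Normalization factor = 6/2.64268 = 2.27042.
Si per 6 O = 0.87762 × 2.27042 = 1.993.

1.993 Si apfu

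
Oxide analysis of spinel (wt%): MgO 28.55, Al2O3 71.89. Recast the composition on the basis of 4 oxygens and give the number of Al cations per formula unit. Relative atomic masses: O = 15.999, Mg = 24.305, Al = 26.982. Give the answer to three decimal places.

1.998 Al apfu

MgO (M=40.304): mol = 0.70837; Mg = 0.70837, O = 0.70837.
Al2O3 (M=101.961): mol = 0.70507; Al = 1.41014, O = 2.11521.
ΣO = 2.82358; factor = 4/ΣO = 1.41664.
Al apfu = 1.41014 × 1.41664 = 1.998.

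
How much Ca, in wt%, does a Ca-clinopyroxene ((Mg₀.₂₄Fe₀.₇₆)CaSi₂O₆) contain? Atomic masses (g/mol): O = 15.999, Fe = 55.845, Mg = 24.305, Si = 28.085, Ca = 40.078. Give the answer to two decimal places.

Molar mass of (Mg₀.₂₄Fe₀.₇₆)CaSi₂O₆: 0.24×24.305 + 0.76×55.845 + 1×40.078 + 2×28.085 + 6×15.999 = 240.517 g/mol.
Mass of Ca per formula unit: 1 × 40.078 = 40.078 g.
Weight fraction Ca = 40.078 / 240.517 = 0.1666.

16.66 wt%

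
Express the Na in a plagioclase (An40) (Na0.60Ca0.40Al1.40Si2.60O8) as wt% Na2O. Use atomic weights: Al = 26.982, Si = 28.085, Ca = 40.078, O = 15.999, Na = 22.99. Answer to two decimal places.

M(Na0.60Ca0.40Al1.40Si2.60O8) = 268.613 g/mol; M(Na2O) = 61.979 g/mol.
Moles Na2O per formula unit = 0.60 Na ÷ 2 = 0.3000.
Na2O fraction = (0.3000 × 61.979) / 268.613 = 18.594/268.613 = 0.0692.

6.92 wt%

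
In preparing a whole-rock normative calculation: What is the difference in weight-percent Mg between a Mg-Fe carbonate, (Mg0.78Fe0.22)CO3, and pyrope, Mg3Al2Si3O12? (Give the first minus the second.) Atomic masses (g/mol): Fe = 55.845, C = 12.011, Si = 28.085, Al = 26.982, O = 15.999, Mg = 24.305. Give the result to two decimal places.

Mg in (Mg0.78Fe0.22)CO3: molar mass 91.252 g/mol; 0.78×24.305 = 18.958 g → 20.78 wt%.
Mg in Mg3Al2Si3O12: molar mass 403.122 g/mol; 3×24.305 = 72.915 g → 18.09 wt%.
Difference = 20.78 − 18.09 = 2.69 percentage points.

2.69 percentage points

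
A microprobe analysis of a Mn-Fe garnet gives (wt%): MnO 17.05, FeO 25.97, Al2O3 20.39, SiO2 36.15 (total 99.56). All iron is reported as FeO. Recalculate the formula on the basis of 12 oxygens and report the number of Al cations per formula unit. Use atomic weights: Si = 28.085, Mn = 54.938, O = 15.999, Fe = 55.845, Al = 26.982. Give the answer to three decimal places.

MnO: 17.05/70.937 = 0.24035 mol → 0.24035 mol Mn, 0.24035 mol O.
FeO: 25.97/71.844 = 0.36148 mol → 0.36148 mol Fe, 0.36148 mol O.
Al2O3: 20.39/101.961 = 0.19998 mol → 0.39996 mol Al, 0.59994 mol O.
SiO2: 36.15/60.083 = 0.60167 mol → 0.60167 mol Si, 1.20334 mol O.
Total oxygen = 2.40511 mol. Normalization factor = 12/2.40511 = 4.98938.
Al per 12 O = 0.39996 × 4.98938 = 1.996.

1.996 Al apfu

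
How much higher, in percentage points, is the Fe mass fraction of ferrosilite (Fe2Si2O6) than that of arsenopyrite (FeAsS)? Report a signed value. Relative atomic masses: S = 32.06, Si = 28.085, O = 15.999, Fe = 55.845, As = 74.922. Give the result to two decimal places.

M(Fe2Si2O6) = 263.854 g/mol, so wt% Fe = 111.690/263.854 × 100 = 42.33%.
M(FeAsS) = 162.827 g/mol, so wt% Fe = 55.845/162.827 × 100 = 34.30%.
42.33 − 34.30 = 8.03 pp.

8.03 percentage points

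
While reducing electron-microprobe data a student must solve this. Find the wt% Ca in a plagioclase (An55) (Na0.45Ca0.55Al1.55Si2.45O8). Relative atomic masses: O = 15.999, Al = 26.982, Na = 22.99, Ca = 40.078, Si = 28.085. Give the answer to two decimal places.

8.13 weight percent

M(Na0.45Ca0.55Al1.55Si2.45O8) = 271.011 g/mol.
Ca contributes 0.55 × 40.078 = 22.043 g per mole.
22.043/271.011 = 0.0813 → 8.13%.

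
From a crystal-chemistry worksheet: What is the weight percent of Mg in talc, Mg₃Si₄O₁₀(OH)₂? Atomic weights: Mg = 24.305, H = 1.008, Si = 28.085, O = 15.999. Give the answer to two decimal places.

Formula mass = 3·24.305 + 4·28.085 + 12·15.999 + 2·1.008 = 379.259 g/mol, of which 72.915 g is Mg.
So Mg makes up 72.915/379.259 = 0.1923 of the mass, i.e. 19.23%.

19.23 weight percent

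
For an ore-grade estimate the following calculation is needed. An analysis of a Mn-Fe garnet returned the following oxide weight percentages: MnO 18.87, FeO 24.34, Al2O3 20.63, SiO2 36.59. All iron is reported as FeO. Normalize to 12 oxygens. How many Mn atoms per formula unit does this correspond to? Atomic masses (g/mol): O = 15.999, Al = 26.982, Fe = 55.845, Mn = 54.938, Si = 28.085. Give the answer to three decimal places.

18.87 wt% MnO ÷ 70.937 g/mol = 0.26601 mol, giving 0.26601 Mn and 0.26601 O.
24.34 wt% FeO ÷ 71.844 g/mol = 0.33879 mol, giving 0.33879 Fe and 0.33879 O.
20.63 wt% Al2O3 ÷ 101.961 g/mol = 0.20233 mol, giving 0.40466 Al and 0.60699 O.
36.59 wt% SiO2 ÷ 60.083 g/mol = 0.60899 mol, giving 0.60899 Si and 1.21798 O.
Oxygen sums to 2.42977; scaling by 12/2.42977 = 4.93874 puts the formula on 12 O.
Mn: 0.26601 × 4.93874 = 1.314 atoms per formula unit.

1.314 Mn apfu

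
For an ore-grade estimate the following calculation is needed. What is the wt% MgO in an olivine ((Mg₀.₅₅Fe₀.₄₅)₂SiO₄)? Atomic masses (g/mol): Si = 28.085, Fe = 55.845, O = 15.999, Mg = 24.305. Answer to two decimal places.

26.22 wt%

Molar mass of (Mg₀.₅₅Fe₀.₄₅)₂SiO₄ = 1.10×24.305 + 0.90×55.845 + 1×28.085 + 4×15.999 = 169.077 g/mol.
Each formula unit contains 1.10 Mg, equivalent to 1.10/1 = 1.1000 mol MgO.
M(MgO) = 1×24.305 + 1×15.999 = 40.304 g/mol.
Mass of MgO per formula unit = 1.1000 × 40.304 = 44.334 g.
MgO wt% = 44.334 / 169.077 × 100 = 26.22%.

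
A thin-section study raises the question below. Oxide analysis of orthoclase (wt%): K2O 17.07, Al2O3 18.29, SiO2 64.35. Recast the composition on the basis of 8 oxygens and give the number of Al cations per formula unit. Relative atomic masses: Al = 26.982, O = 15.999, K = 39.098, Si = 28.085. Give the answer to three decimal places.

1.003 Al apfu

K2O: 17.07/94.195 = 0.18122 mol → 0.36244 mol K, 0.18122 mol O.
Al2O3: 18.29/101.961 = 0.17938 mol → 0.35876 mol Al, 0.53814 mol O.
SiO2: 64.35/60.083 = 1.07102 mol → 1.07102 mol Si, 2.14204 mol O.
Total oxygen = 2.86140 mol. Normalization factor = 8/2.86140 = 2.79583.
Al per 8 O = 0.35876 × 2.79583 = 1.003.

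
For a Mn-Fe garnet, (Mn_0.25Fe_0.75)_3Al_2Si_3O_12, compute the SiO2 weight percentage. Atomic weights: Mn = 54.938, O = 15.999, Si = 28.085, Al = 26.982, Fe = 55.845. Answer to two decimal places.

36.26 wt%

M((Mn_0.25Fe_0.75)_3Al_2Si_3O_12) = 497.062 g/mol; M(SiO2) = 60.083 g/mol.
Moles SiO2 per formula unit = 3 Si ÷ 1 = 3.0000.
SiO2 fraction = (3.0000 × 60.083) / 497.062 = 180.249/497.062 = 0.3626.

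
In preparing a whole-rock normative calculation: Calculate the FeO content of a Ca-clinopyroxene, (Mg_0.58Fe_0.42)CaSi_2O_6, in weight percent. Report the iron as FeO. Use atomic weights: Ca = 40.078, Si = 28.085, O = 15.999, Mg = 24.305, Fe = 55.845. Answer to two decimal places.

13.13 wt%

M((Mg_0.58Fe_0.42)CaSi_2O_6) = 229.794 g/mol; M(FeO) = 71.844 g/mol.
Moles FeO per formula unit = 0.42 Fe ÷ 1 = 0.4200.
FeO fraction = (0.4200 × 71.844) / 229.794 = 30.174/229.794 = 0.1313.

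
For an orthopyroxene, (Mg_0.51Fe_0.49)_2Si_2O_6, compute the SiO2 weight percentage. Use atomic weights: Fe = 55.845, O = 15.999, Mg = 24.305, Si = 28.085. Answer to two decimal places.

51.87 wt%

M((Mg_0.51Fe_0.49)_2Si_2O_6) = 231.683 g/mol; M(SiO2) = 60.083 g/mol.
Moles SiO2 per formula unit = 2 Si ÷ 1 = 2.0000.
SiO2 fraction = (2.0000 × 60.083) / 231.683 = 120.166/231.683 = 0.5187.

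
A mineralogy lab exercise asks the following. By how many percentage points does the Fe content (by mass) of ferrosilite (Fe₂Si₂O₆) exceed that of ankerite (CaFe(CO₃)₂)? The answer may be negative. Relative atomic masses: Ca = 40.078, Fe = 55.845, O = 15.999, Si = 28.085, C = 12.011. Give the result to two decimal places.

Fe in Fe₂Si₂O₆: molar mass 263.854 g/mol; 2×55.845 = 111.690 g → 42.33 wt%.
Fe in CaFe(CO₃)₂: molar mass 215.939 g/mol; 1×55.845 = 55.845 g → 25.86 wt%.
Difference = 42.33 − 25.86 = 16.47 percentage points.

16.47 percentage points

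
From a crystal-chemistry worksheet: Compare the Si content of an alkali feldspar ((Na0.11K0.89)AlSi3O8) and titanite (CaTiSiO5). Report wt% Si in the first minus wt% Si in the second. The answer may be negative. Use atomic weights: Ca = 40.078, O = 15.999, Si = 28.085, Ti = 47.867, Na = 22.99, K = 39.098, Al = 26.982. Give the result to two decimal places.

M((Na0.11K0.89)AlSi3O8) = 276.555 g/mol, so wt% Si = 84.255/276.555 × 100 = 30.47%.
M(CaTiSiO5) = 196.025 g/mol, so wt% Si = 28.085/196.025 × 100 = 14.33%.
30.47 − 14.33 = 16.14 pp.

16.14 percentage points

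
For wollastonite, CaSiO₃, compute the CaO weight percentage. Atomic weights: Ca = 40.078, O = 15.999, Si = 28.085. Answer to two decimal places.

48.28 wt%

Formula mass = 116.160 g/mol.
1 Ca → 1.0000 mol CaO per formula unit; M(CaO) = 56.077, so CaO mass = 56.077 g.
56.077/116.160 × 100 = 48.28 wt%.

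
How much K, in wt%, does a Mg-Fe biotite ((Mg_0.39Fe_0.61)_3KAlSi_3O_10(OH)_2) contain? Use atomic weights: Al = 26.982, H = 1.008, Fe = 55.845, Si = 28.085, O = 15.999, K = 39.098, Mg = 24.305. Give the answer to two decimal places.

Molar mass of (Mg_0.39Fe_0.61)_3KAlSi_3O_10(OH)_2: 1.17×24.305 + 1.83×55.845 + 1×39.098 + 1×26.982 + 3×28.085 + 12×15.999 + 2×1.008 = 474.972 g/mol.
Mass of K per formula unit: 1 × 39.098 = 39.098 g.
Weight fraction K = 39.098 / 474.972 = 0.0823.

8.23 wt%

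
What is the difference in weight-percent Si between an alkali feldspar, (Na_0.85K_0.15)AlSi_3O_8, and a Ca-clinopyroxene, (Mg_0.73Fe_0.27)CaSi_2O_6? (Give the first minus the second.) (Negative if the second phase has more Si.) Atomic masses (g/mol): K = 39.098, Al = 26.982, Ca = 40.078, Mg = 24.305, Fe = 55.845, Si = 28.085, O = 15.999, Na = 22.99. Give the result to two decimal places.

6.88 percentage points

M((Na_0.85K_0.15)AlSi_3O_8) = 264.635 g/mol, so wt% Si = 84.255/264.635 × 100 = 31.84%.
M((Mg_0.73Fe_0.27)CaSi_2O_6) = 225.063 g/mol, so wt% Si = 56.170/225.063 × 100 = 24.96%.
31.84 − 24.96 = 6.88 pp.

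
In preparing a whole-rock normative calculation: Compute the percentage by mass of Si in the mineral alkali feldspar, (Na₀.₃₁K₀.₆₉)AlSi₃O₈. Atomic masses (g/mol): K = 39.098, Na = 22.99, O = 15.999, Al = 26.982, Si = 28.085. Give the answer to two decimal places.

30.82 mass %

M((Na₀.₃₁K₀.₆₉)AlSi₃O₈) = 273.334 g/mol.
Si contributes 3 × 28.085 = 84.255 g per mole.
84.255/273.334 = 0.3082 → 30.82%.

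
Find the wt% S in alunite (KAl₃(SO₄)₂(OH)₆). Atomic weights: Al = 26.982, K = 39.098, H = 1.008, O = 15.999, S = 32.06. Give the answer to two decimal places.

Formula mass = 1·39.098 + 3·26.982 + 2·32.06 + 14·15.999 + 6·1.008 = 414.198 g/mol, of which 64.120 g is S.
So S makes up 64.120/414.198 = 0.1548 of the mass, i.e. 15.48%.

15.48 weight percent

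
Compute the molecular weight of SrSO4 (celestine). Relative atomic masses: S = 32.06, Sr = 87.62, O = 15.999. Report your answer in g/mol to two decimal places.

183.68 g/mol

M = 1(87.62) + 1(32.06) + 4(15.999)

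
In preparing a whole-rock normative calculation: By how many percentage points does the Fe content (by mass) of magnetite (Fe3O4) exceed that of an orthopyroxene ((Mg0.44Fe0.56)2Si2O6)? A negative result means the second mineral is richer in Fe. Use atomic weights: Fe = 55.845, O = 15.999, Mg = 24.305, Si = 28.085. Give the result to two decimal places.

First mineral: 167.535 g Fe in 231.531 g formula = 72.36 wt% Fe.
Second mineral: 62.546 g Fe in 236.099 g formula = 26.49 wt% Fe.
72.36% − 26.49% gives a difference of 45.87 percentage points.

45.87 percentage points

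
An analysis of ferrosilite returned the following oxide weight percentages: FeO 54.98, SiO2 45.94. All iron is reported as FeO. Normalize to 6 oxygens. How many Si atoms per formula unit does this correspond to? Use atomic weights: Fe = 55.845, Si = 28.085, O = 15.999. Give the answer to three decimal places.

FeO (M=71.844): mol = 0.76527; Fe = 0.76527, O = 0.76527.
SiO2 (M=60.083): mol = 0.76461; Si = 0.76461, O = 1.52922.
ΣO = 2.29449; factor = 6/ΣO = 2.61496.
Si apfu = 0.76461 × 2.61496 = 1.999.

1.999 Si apfu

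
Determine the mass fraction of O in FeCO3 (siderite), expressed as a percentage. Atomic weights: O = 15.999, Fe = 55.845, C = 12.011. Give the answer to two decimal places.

Molar mass of FeCO3: 1·55.845 + 1·12.011 + 3·15.999 = 115.853 g/mol.
Mass of O per formula unit: 3 × 15.999 = 47.997 g.
Weight fraction O = 47.997 / 115.853 = 0.4143.

41.43 weight percent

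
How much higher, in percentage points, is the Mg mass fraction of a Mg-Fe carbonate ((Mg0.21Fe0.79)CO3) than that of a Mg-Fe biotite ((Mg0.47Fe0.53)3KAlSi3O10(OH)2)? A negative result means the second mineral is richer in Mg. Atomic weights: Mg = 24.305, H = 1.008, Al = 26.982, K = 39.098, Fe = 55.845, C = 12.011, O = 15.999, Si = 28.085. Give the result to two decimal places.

Mg in (Mg0.21Fe0.79)CO3: molar mass 109.230 g/mol; 0.21×24.305 = 5.104 g → 4.67 wt%.
Mg in (Mg0.47Fe0.53)3KAlSi3O10(OH)2: molar mass 467.403 g/mol; 1.41×24.305 = 34.270 g → 7.33 wt%.
Difference = 4.67 − 7.33 = -2.66 percentage points.

-2.66 percentage points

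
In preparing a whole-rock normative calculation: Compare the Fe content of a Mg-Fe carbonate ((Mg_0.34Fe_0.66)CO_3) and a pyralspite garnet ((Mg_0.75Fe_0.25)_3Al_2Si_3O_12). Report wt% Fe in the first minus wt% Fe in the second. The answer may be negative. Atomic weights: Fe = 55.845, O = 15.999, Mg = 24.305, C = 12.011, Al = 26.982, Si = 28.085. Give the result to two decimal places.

25.25 percentage points

M((Mg_0.34Fe_0.66)CO_3) = 105.129 g/mol, so wt% Fe = 36.858/105.129 × 100 = 35.06%.
M((Mg_0.75Fe_0.25)_3Al_2Si_3O_12) = 426.777 g/mol, so wt% Fe = 41.884/426.777 × 100 = 9.81%.
35.06 − 9.81 = 25.25 pp.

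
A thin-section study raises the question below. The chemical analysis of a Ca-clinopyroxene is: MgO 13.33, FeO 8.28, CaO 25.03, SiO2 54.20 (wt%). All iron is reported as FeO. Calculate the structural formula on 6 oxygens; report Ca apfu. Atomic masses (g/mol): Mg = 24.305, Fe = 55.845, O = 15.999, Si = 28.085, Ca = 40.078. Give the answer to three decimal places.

MgO: 13.33/40.304 = 0.33074 mol → 0.33074 mol Mg, 0.33074 mol O.
FeO: 8.28/71.844 = 0.11525 mol → 0.11525 mol Fe, 0.11525 mol O.
CaO: 25.03/56.077 = 0.44635 mol → 0.44635 mol Ca, 0.44635 mol O.
SiO2: 54.20/60.083 = 0.90209 mol → 0.90209 mol Si, 1.80418 mol O.
Total oxygen = 2.69652 mol. Normalization factor = 6/2.69652 = 2.22509.
Ca per 6 O = 0.44635 × 2.22509 = 0.993.

0.993 Ca apfu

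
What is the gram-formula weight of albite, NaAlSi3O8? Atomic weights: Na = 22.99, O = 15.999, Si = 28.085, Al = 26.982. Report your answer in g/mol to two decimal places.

The formula mass is the sum 1×22.99 + 1×26.982 + 3×28.085 + 8×15.999.

262.22 g/mol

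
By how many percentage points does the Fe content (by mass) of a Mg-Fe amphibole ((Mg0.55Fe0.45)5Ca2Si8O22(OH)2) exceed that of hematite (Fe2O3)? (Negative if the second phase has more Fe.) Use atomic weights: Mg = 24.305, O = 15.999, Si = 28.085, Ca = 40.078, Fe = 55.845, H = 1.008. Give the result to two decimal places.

First mineral: 125.651 g Fe in 883.318 g formula = 14.22 wt% Fe.
Second mineral: 111.690 g Fe in 159.687 g formula = 69.94 wt% Fe.
14.22% − 69.94% gives a difference of -55.72 percentage points.

-55.72 percentage points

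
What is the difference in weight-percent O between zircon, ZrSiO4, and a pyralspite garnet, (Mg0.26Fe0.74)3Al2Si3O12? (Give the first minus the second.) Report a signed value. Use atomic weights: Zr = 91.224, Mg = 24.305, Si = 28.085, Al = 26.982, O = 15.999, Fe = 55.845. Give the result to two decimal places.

M(ZrSiO4) = 183.305 g/mol, so wt% O = 63.996/183.305 × 100 = 34.91%.
M((Mg0.26Fe0.74)3Al2Si3O12) = 473.141 g/mol, so wt% O = 191.988/473.141 × 100 = 40.58%.
34.91 − 40.58 = -5.67 pp.

-5.67 percentage points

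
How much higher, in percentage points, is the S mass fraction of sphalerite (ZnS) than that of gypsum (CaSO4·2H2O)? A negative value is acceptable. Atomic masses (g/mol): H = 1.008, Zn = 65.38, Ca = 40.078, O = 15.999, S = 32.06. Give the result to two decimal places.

S in ZnS: molar mass 97.440 g/mol; 1×32.06 = 32.060 g → 32.90 wt%.
S in CaSO4·2H2O: molar mass 172.164 g/mol; 1×32.06 = 32.060 g → 18.62 wt%.
Difference = 32.90 − 18.62 = 14.28 percentage points.

14.28 percentage points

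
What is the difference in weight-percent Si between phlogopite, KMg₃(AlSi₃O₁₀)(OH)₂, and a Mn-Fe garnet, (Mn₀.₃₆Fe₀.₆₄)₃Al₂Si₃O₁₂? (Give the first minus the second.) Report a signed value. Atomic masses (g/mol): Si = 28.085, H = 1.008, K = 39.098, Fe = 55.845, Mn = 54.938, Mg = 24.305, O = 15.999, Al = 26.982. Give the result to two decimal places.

3.23 percentage points

Si in KMg₃(AlSi₃O₁₀)(OH)₂: molar mass 417.254 g/mol; 3×28.085 = 84.255 g → 20.19 wt%.
Si in (Mn₀.₃₆Fe₀.₆₄)₃Al₂Si₃O₁₂: molar mass 496.762 g/mol; 3×28.085 = 84.255 g → 16.96 wt%.
Difference = 20.19 − 16.96 = 3.23 percentage points.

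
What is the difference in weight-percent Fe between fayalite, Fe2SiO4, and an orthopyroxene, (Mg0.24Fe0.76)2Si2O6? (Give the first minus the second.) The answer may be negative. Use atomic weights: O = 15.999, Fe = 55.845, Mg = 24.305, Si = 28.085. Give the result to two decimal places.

Fe in Fe2SiO4: molar mass 203.771 g/mol; 2×55.845 = 111.690 g → 54.81 wt%.
Fe in (Mg0.24Fe0.76)2Si2O6: molar mass 248.715 g/mol; 1.52×55.845 = 84.884 g → 34.13 wt%.
Difference = 54.81 − 34.13 = 20.68 percentage points.

20.68 percentage points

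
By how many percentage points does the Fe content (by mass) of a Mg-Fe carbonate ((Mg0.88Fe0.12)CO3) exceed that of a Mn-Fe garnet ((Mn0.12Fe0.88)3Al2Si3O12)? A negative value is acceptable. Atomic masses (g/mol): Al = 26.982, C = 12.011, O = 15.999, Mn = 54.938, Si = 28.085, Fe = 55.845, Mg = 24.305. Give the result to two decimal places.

M((Mg0.88Fe0.12)CO3) = 88.098 g/mol, so wt% Fe = 6.701/88.098 × 100 = 7.61%.
M((Mn0.12Fe0.88)3Al2Si3O12) = 497.415 g/mol, so wt% Fe = 147.431/497.415 × 100 = 29.64%.
7.61 − 29.64 = -22.03 pp.

-22.03 percentage points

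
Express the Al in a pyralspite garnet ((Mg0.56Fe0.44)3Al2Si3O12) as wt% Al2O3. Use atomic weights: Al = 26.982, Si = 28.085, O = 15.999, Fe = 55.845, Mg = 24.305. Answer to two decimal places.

Molar mass of (Mg0.56Fe0.44)3Al2Si3O12 = 1.68×24.305 + 1.32×55.845 + 2×26.982 + 3×28.085 + 12×15.999 = 444.755 g/mol.
Each formula unit contains 2 Al, equivalent to 2/2 = 1.0000 mol Al2O3.
M(Al2O3) = 2×26.982 + 3×15.999 = 101.961 g/mol.
Mass of Al2O3 per formula unit = 1.0000 × 101.961 = 101.961 g.
Al2O3 wt% = 101.961 / 444.755 × 100 = 22.93%.

22.93 wt%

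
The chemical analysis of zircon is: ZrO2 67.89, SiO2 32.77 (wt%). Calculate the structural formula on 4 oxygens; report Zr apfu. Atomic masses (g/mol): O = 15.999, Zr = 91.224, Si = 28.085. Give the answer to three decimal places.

1.005 Zr apfu

ZrO2 (M=123.222): mol = 0.55096; Zr = 0.55096, O = 1.10192.
SiO2 (M=60.083): mol = 0.54541; Si = 0.54541, O = 1.09082.
ΣO = 2.19274; factor = 4/ΣO = 1.82420.
Zr apfu = 0.55096 × 1.82420 = 1.005.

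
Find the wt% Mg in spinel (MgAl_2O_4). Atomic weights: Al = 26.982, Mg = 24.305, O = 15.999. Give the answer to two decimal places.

Molar mass of MgAl_2O_4: 1×24.305 + 2×26.982 + 4×15.999 = 142.265 g/mol.
Mass of Mg per formula unit: 1 × 24.305 = 24.305 g.
Weight fraction Mg = 24.305 / 142.265 = 0.1708.

17.08 weight percent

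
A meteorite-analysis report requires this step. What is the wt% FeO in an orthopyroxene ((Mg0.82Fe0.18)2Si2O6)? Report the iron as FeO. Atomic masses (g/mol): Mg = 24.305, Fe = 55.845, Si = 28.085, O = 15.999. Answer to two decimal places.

12.19 wt%

Molar mass of (Mg0.82Fe0.18)2Si2O6 = 1.64·24.305 + 0.36·55.845 + 2·28.085 + 6·15.999 = 212.128 g/mol.
Each formula unit contains 0.36 Fe, equivalent to 0.36/1 = 0.3600 mol FeO.
M(FeO) = 1×55.845 + 1×15.999 = 71.844 g/mol.
Mass of FeO per formula unit = 0.3600 × 71.844 = 25.864 g.
FeO wt% = 25.864 / 212.128 × 100 = 12.19%.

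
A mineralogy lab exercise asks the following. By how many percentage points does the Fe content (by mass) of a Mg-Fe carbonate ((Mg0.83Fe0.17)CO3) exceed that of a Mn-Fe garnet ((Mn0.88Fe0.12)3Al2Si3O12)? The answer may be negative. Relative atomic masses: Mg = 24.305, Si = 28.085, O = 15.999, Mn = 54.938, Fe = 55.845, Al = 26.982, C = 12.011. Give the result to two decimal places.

M((Mg0.83Fe0.17)CO3) = 89.675 g/mol, so wt% Fe = 9.494/89.675 × 100 = 10.59%.
M((Mn0.88Fe0.12)3Al2Si3O12) = 495.348 g/mol, so wt% Fe = 20.104/495.348 × 100 = 4.06%.
10.59 − 4.06 = 6.53 pp.

6.53 percentage points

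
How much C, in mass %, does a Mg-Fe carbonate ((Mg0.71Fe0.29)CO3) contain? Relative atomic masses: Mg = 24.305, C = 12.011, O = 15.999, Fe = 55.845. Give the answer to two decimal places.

Molar mass of (Mg0.71Fe0.29)CO3: 0.71*24.305 + 0.29*55.845 + 1*12.011 + 3*15.999 = 93.460 g/mol.
Mass of C per formula unit: 1 × 12.011 = 12.011 g.
Weight fraction C = 12.011 / 93.460 = 0.1285.

12.85 mass %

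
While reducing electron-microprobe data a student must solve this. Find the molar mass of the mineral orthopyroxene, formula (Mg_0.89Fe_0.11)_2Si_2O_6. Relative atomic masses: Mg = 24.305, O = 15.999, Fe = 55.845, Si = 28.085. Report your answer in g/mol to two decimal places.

Mg: 1.78 × 24.305 = 43.2629
Fe: 0.22 × 55.845 = 12.2859
Si: 2 × 28.085 = 56.1700
O: 6 × 15.999 = 95.9940
Summing the contributions gives the formula mass.

207.71 g/mol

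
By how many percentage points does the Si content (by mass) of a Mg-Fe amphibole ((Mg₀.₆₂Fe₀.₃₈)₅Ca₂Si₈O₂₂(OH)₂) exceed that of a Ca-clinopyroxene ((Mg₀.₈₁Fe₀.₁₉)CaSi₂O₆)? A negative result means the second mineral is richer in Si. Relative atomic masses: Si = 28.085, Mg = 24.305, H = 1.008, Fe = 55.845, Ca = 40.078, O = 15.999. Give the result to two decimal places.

M((Mg₀.₆₂Fe₀.₃₈)₅Ca₂Si₈O₂₂(OH)₂) = 872.279 g/mol, so wt% Si = 224.680/872.279 × 100 = 25.76%.
M((Mg₀.₈₁Fe₀.₁₉)CaSi₂O₆) = 222.540 g/mol, so wt% Si = 56.170/222.540 × 100 = 25.24%.
25.76 − 25.24 = 0.52 pp.

0.52 percentage points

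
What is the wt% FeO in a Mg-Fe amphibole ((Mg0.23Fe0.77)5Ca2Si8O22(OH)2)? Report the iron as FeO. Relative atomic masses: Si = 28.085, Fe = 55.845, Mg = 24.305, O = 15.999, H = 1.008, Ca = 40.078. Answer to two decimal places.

29.62 wt%

Formula mass = 933.782 g/mol.
3.85 Fe → 3.8500 mol FeO per formula unit; M(FeO) = 71.844, so FeO mass = 276.599 g.
276.599/933.782 × 100 = 29.62 wt%.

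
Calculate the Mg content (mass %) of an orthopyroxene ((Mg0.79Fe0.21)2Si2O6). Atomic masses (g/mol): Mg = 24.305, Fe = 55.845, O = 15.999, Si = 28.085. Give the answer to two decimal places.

17.94 mass %

Formula mass = 1.58·24.305 + 0.42·55.845 + 2·28.085 + 6·15.999 = 214.021 g/mol, of which 38.402 g is Mg.
So Mg makes up 38.402/214.021 = 0.1794 of the mass, i.e. 17.94%.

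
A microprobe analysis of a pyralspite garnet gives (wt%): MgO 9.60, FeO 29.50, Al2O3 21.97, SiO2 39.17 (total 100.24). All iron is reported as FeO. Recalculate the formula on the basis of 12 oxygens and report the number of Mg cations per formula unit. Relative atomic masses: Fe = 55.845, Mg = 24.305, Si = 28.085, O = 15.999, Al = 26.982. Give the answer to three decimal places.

1.100 Mg apfu

MgO: 9.60/40.304 = 0.23819 mol → 0.23819 mol Mg, 0.23819 mol O.
FeO: 29.50/71.844 = 0.41061 mol → 0.41061 mol Fe, 0.41061 mol O.
Al2O3: 21.97/101.961 = 0.21547 mol → 0.43094 mol Al, 0.64641 mol O.
SiO2: 39.17/60.083 = 0.65193 mol → 0.65193 mol Si, 1.30386 mol O.
Total oxygen = 2.59907 mol. Normalization factor = 12/2.59907 = 4.61704.
Mg per 12 O = 0.23819 × 4.61704 = 1.100.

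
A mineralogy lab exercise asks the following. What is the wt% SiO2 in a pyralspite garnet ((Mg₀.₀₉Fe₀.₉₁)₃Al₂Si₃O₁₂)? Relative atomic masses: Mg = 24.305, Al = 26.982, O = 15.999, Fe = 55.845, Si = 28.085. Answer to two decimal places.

36.84 wt%

M((Mg₀.₀₉Fe₀.₉₁)₃Al₂Si₃O₁₂) = 489.226 g/mol; M(SiO2) = 60.083 g/mol.
Moles SiO2 per formula unit = 3 Si ÷ 1 = 3.0000.
SiO2 fraction = (3.0000 × 60.083) / 489.226 = 180.249/489.226 = 0.3684.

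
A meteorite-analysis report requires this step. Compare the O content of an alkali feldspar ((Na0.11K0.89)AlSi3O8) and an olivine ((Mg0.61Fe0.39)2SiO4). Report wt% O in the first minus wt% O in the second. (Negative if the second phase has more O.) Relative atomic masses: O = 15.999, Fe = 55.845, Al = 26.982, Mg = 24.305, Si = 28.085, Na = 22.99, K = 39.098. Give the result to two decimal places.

M((Na0.11K0.89)AlSi3O8) = 276.555 g/mol, so wt% O = 127.992/276.555 × 100 = 46.28%.
M((Mg0.61Fe0.39)2SiO4) = 165.292 g/mol, so wt% O = 63.996/165.292 × 100 = 38.72%.
46.28 − 38.72 = 7.56 pp.

7.56 percentage points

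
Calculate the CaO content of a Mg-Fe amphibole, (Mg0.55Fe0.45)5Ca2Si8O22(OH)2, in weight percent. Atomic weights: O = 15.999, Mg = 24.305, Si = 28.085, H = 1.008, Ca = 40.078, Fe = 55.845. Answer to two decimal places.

12.70 wt%

Formula mass = 883.318 g/mol.
2 Ca → 2.0000 mol CaO per formula unit; M(CaO) = 56.077, so CaO mass = 112.154 g.
112.154/883.318 × 100 = 12.70 wt%.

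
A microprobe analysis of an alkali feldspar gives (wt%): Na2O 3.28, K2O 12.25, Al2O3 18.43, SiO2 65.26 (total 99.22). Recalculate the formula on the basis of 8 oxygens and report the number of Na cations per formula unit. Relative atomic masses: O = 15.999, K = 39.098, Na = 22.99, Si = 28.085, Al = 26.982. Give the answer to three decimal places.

0.292 Na apfu

Na2O (M=61.979): mol = 0.05292; Na = 0.10584, O = 0.05292.
K2O (M=94.195): mol = 0.13005; K = 0.26010, O = 0.13005.
Al2O3 (M=101.961): mol = 0.18076; Al = 0.36152, O = 0.54228.
SiO2 (M=60.083): mol = 1.08616; Si = 1.08616, O = 2.17232.
ΣO = 2.89757; factor = 8/ΣO = 2.76093.
Na apfu = 0.10584 × 2.76093 = 0.292.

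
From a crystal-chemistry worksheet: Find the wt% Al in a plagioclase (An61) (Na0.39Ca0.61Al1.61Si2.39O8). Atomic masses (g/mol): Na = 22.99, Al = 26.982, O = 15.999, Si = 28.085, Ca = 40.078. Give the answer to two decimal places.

15.97 wt%

Molar mass of Na0.39Ca0.61Al1.61Si2.39O8: 0.39*22.99 + 0.61*40.078 + 1.61*26.982 + 2.39*28.085 + 8*15.999 = 271.970 g/mol.
Mass of Al per formula unit: 1.61 × 26.982 = 43.441 g.
Weight fraction Al = 43.441 / 271.970 = 0.1597.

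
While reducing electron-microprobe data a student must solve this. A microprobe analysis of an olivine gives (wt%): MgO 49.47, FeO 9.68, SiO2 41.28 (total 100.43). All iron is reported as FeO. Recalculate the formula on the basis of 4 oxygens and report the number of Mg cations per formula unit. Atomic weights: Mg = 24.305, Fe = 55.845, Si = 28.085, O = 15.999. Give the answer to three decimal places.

MgO (M=40.304): mol = 1.22742; Mg = 1.22742, O = 1.22742.
FeO (M=71.844): mol = 0.13474; Fe = 0.13474, O = 0.13474.
SiO2 (M=60.083): mol = 0.68705; Si = 0.68705, O = 1.37410.
ΣO = 2.73626; factor = 4/ΣO = 1.46185.
Mg apfu = 1.22742 × 1.46185 = 1.794.

1.794 Mg apfu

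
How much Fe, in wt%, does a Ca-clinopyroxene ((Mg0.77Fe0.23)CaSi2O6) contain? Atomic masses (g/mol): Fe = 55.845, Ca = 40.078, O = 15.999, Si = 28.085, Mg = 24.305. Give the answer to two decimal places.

Formula mass = 0.77·24.305 + 0.23·55.845 + 1·40.078 + 2·28.085 + 6·15.999 = 223.801 g/mol, of which 12.844 g is Fe.
So Fe makes up 12.844/223.801 = 0.0574 of the mass, i.e. 5.74%.

5.74 wt%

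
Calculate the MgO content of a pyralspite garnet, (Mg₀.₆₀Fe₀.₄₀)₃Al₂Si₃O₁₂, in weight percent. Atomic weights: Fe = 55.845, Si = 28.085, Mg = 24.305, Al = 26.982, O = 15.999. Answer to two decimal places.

M((Mg₀.₆₀Fe₀.₄₀)₃Al₂Si₃O₁₂) = 440.970 g/mol; M(MgO) = 40.304 g/mol.
Moles MgO per formula unit = 1.80 Mg ÷ 1 = 1.8000.
MgO fraction = (1.8000 × 40.304) / 440.970 = 72.547/440.970 = 0.1645.

16.45 wt%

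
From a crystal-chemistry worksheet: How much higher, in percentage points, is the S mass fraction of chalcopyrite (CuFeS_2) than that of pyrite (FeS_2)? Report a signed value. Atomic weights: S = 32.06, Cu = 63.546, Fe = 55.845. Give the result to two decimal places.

S in CuFeS_2: molar mass 183.511 g/mol; 2×32.06 = 64.120 g → 34.94 wt%.
S in FeS_2: molar mass 119.965 g/mol; 2×32.06 = 64.120 g → 53.45 wt%.
Difference = 34.94 − 53.45 = -18.51 percentage points.

-18.51 percentage points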